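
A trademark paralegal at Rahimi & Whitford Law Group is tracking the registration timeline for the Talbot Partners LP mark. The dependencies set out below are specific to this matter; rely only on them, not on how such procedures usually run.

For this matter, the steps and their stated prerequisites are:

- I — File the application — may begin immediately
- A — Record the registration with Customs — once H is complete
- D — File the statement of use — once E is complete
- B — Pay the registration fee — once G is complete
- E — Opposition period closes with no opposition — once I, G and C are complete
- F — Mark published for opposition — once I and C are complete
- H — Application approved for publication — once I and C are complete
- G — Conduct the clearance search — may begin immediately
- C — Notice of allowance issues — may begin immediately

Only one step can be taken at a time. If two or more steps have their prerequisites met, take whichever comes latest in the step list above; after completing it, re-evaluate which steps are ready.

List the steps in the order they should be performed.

Nothing is required for C, G and I. C is listed later → C first.
Now G and I have their prerequisites met. G is listed later, so G next.
B and I are both available; B is listed later → B.
Next only I has its prerequisites met → I.
H, F and E are all available; H is listed later → H.
A now also ready, so the ready set is {F, E, A}; F is listed later → F.
Now E and A have their prerequisites met. E is listed later, so E next.
D and A are both available; D is listed later → D.
A is the only step now ready → A.

C → G → B → I → H → F → E → D → A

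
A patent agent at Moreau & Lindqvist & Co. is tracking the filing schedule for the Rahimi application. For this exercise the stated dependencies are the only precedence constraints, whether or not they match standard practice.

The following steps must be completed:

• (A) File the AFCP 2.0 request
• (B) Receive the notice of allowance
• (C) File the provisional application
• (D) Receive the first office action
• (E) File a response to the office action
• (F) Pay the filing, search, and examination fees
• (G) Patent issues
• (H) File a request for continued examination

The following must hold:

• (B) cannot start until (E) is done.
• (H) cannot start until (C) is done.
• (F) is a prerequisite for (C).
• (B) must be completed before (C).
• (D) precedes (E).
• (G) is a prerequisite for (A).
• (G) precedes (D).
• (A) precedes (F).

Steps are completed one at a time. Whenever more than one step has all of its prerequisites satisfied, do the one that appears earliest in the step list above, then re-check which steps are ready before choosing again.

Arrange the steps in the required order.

Only (G) has no prerequisites, so it is first.
Ready: (A) and (D). (A) is listed earlier → (A).
Ready: (D) and (F). (D) is listed earlier → (D).
(E) and (F) are both available; (E) is listed earlier → (E).
(B) now also ready, so the ready set is {(B), (F)}; (B) is listed earlier → (B).
(F) is the only step now ready → (F).
(C) is the only step now ready → (C).
(H) needed (C), now all done → (H).

(G), (A), (D), (E), (B), (F), (C), (H)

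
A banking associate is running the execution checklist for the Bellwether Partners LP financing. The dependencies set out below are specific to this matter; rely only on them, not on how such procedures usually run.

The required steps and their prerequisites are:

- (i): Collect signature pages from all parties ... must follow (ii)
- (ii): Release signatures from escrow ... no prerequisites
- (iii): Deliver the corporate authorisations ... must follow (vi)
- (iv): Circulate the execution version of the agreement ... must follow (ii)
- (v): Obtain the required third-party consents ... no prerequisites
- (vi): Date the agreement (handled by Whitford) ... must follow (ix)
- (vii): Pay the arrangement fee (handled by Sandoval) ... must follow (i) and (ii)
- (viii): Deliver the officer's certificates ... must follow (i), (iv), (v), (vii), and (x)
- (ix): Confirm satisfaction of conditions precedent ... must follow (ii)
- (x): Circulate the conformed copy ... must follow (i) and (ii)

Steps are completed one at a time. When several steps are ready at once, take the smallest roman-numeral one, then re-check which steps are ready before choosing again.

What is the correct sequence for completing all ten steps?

(ii) (i) (iv) (v) (vii) (ix) (vi) (iii) (x) (viii)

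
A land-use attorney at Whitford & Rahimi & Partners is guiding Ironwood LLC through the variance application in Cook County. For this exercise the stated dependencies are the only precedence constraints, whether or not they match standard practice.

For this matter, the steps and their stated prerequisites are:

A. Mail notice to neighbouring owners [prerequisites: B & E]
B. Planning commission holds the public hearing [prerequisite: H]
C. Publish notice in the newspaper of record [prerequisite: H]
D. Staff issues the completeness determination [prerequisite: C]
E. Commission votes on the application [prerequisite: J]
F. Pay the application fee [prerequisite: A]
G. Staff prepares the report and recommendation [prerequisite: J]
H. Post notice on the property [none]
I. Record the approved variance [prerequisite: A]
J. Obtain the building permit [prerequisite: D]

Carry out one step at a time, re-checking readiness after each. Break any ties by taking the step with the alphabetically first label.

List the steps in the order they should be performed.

H → B → C → D → J → E → A → F → G → I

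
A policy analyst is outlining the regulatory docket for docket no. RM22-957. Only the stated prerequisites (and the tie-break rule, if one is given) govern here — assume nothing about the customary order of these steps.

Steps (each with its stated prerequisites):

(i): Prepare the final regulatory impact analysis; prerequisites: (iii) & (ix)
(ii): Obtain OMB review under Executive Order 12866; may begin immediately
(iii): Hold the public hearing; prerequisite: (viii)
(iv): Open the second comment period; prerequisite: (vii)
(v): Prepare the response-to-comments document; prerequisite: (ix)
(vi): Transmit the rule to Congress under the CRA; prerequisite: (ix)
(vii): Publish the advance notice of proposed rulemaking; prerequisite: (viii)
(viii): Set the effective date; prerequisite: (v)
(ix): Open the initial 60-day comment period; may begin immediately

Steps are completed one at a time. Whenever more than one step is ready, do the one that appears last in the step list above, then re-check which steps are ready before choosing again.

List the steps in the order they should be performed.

Nothing is required for (ix) and (ii). (ix) is listed later → (ix) first.
(vi) and (v) now also ready, so the ready set is {(vi), (v), (ii)}; (vi) is listed later → (vi).
(v) and (ii) are both available; (v) is listed later → (v).
(viii) and (ii) are both available; (viii) is listed later → (viii).
(vii) and (iii) now also ready, so the ready set is {(vii), (iii), (ii)}; (vii) is listed later → (vii).
Ready: (iv), (iii) and (ii). (iv) is listed later → (iv).
Now (iii) and (ii) have their prerequisites met. (iii) is listed later, so (iii) next.
(i) now also ready, so the ready set is {(ii), (i)}; (ii) is listed later → (ii).
(i) needed (ix) and (iii), now all done → (i).

(ix) (vi) (v) (viii) (vii) (iv) (iii) (ii) (i)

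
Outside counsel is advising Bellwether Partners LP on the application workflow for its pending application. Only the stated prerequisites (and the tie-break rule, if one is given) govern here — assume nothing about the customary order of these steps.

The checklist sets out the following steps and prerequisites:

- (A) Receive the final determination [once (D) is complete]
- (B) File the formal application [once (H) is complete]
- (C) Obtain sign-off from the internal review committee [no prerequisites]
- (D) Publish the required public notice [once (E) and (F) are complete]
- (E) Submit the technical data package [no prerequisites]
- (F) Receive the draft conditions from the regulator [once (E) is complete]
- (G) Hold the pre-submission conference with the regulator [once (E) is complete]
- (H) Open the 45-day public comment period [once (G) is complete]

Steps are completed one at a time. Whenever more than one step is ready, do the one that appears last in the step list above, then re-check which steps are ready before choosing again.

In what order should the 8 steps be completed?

(E), (G), (H), (F), (D), (C), (B), (A)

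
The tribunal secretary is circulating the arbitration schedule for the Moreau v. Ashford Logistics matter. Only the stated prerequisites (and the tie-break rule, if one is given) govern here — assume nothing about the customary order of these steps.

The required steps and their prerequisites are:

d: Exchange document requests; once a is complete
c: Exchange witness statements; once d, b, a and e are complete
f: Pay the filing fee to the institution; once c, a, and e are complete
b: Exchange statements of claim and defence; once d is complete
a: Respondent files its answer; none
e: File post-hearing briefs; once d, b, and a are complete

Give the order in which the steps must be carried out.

a, d, b, e, c, f

Only a has no prerequisites, so it is first.
Next only d has its prerequisites met → d.
Next only b has its prerequisites met → b.
That leaves e as the only ready step → e.
Next only c has its prerequisites met → c.
f needed c, a and e, now all done → f.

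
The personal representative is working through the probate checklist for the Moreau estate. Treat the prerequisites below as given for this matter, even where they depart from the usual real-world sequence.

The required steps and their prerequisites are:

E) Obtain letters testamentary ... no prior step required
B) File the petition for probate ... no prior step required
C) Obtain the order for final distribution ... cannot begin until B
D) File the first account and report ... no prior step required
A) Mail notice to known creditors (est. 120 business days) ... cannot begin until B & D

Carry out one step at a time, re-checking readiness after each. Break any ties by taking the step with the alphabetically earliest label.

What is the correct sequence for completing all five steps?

Nothing is required for B, D and E. B has the earlier label → B first.
C, D and E are all available; C has the earlier label → C.
D and E are both available; D has the earlier label → D.
A now also ready, so the ready set is {A, E}; A has the earlier label → A.
That leaves E as the only ready step → E.

B, C, D, A, E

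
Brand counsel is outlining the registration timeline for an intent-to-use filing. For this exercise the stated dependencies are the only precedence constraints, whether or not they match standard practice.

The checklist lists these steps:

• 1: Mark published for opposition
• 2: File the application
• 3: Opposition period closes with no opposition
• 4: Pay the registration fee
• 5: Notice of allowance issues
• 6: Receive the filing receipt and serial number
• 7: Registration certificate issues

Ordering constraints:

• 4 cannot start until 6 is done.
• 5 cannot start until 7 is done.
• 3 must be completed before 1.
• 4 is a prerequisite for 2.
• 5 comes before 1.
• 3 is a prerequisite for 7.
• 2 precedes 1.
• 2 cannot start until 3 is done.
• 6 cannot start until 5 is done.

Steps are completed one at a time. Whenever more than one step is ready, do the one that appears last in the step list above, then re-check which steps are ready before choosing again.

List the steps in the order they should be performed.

3 has no prerequisites → 3 first.
7 needed 3, now all done → 7.
5 is the only step now ready → 5.
Next only 6 has its prerequisites met → 6.
4 needed 6, now all done → 4.
2 needed 4 and 3, now all done → 2.
Next only 1 has its prerequisites met → 1.

3 → 7 → 5 → 6 → 4 → 2 → 1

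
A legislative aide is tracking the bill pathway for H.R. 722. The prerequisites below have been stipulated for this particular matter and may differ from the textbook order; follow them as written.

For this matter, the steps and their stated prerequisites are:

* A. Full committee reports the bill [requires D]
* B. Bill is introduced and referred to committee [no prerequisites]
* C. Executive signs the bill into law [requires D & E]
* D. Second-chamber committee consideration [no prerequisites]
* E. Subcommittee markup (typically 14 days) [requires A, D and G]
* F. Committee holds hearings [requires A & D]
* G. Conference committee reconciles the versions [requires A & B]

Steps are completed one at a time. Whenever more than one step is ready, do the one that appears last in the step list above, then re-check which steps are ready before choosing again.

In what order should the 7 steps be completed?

D, B, A, G, F, E, C

Nothing is required for D and B. D is listed later → D first.
A now also ready, so the ready set is {B, A}; B is listed later → B.
Next only A has its prerequisites met → A.
Now G and F have their prerequisites met. G is listed later, so G next.
Now F and E have their prerequisites met. F is listed later, so F next.
E needed G, D and A, now all done → E.
C needed E and D, now all done → C.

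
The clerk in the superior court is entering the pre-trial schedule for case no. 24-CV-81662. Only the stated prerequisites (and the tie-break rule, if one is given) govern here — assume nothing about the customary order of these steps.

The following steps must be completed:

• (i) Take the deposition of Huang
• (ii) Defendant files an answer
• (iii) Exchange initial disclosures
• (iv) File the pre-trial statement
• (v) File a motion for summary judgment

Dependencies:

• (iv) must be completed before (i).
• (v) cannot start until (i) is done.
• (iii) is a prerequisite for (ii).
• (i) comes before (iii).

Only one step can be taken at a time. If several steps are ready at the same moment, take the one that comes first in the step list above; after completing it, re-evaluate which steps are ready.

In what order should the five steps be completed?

(iv) has no prerequisites → (iv) first.
(i) is the only step now ready → (i).
Now (iii) and (v) have their prerequisites met. (iii) is listed earlier, so (iii) next.
Now (ii) and (v) have their prerequisites met. (ii) is listed earlier, so (ii) next.
(v) needed (i), now all done → (v).

(iv), (i), (iii), (ii), (v)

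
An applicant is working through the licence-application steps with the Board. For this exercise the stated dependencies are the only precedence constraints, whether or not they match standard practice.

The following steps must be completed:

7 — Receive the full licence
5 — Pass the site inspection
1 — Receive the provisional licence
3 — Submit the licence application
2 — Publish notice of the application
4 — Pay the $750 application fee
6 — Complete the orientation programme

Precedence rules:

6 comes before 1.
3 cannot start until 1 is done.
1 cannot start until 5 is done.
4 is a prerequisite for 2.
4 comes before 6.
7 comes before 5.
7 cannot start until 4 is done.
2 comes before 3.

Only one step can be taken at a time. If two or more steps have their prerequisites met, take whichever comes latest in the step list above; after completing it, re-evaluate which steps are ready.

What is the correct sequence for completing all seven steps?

4, 6, 2, 7, 5, 1, 3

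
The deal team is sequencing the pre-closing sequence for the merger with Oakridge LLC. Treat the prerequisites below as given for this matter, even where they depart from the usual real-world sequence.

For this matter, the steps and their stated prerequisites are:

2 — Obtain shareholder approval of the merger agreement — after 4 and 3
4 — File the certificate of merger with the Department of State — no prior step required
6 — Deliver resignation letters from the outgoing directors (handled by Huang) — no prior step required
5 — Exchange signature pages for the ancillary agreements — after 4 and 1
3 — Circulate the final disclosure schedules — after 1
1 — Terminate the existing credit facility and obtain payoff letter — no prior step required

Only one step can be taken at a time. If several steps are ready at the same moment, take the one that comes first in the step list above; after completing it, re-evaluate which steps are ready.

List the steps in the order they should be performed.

4, 6 and 1 have no prerequisites; 4 is listed earlier, so 4 is first.
Ready: 6 and 1. 6 is listed earlier → 6.
That leaves 1 as the only ready step → 1.
5 and 3 are both available; 5 is listed earlier → 5.
Next only 3 has its prerequisites met → 3.
2 needed 4 and 3, now all done → 2.

4 6 1 5 3 2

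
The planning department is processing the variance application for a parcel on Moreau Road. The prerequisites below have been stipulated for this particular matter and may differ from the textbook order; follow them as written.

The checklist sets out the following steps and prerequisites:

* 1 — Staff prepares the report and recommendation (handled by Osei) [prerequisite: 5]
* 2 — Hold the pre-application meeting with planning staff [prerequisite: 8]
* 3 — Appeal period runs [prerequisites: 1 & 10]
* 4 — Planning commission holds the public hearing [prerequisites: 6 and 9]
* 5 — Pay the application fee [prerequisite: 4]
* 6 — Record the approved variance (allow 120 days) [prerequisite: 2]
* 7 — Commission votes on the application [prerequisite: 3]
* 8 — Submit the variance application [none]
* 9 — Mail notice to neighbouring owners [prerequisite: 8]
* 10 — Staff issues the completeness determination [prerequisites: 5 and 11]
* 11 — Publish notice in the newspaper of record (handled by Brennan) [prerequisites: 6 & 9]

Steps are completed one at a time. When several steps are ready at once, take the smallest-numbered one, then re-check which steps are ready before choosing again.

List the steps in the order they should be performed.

8, 2, 6, 9, 4, 5, 1, 11, 10, 3, 7

8 is the only step with nothing outstanding, so it goes first.
Now 2 and 9 have their prerequisites met. 2 has the earlier label, so 2 next.
Ready: 6 and 9. 6 has the earlier label → 6.
That leaves 9 as the only ready step → 9.
Now 4 and 11 have their prerequisites met. 4 has the earlier label, so 4 next.
5 now also ready, so the ready set is {5, 11}; 5 has the earlier label → 5.
Ready: 1 and 11. 1 has the earlier label → 1.
11 needed 6 and 9, now all done → 11.
10 is the only step now ready → 10.
3 needed 1 and 10, now all done → 3.
7 needed 3, now all done → 7.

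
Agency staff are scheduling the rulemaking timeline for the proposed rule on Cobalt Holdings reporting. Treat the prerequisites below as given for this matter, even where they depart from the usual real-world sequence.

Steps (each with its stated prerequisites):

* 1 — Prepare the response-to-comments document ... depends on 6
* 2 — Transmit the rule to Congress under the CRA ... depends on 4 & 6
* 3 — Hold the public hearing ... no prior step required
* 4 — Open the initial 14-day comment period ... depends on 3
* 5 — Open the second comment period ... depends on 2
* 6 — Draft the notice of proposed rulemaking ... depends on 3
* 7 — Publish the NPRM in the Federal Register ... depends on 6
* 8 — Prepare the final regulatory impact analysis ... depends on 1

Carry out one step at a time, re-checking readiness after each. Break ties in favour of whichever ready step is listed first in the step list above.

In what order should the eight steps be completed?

3 is the only step with nothing outstanding, so it goes first.
4 and 6 are both available; 4 is listed earlier → 4.
6 needed 3, now all done → 6.
Now 1, 2 and 7 have their prerequisites met. 1 is listed earlier, so 1 next.
2, 7 and 8 are all available; 2 is listed earlier → 2.
5 now also ready, so the ready set is {5, 7, 8}; 5 is listed earlier → 5.
Now 7 and 8 have their prerequisites met. 7 is listed earlier, so 7 next.
8 is the only step now ready → 8.

3 4 6 1 2 5 7 8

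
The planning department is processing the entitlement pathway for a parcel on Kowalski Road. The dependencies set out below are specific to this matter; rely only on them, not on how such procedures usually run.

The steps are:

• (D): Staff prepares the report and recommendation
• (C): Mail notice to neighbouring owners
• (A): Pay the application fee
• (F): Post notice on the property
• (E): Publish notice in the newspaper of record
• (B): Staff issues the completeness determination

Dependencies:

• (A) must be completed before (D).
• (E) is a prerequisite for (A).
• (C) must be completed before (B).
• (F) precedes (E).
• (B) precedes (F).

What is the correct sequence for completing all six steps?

(C) → (B) → (F) → (E) → (A) → (D)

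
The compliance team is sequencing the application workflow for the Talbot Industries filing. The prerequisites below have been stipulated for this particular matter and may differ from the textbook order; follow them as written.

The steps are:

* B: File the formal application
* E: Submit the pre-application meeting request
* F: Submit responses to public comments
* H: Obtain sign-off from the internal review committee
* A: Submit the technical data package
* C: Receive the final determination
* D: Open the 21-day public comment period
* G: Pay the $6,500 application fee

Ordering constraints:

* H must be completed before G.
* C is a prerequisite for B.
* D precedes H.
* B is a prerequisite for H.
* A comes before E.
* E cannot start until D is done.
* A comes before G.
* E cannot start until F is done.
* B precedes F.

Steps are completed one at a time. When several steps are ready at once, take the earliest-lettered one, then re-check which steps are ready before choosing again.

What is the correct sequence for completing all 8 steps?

A → C → B → D → F → E → H → G

Nothing is required for A, C and D. A has the earlier label → A first.
Now C and D have their prerequisites met. C has the earlier label, so C next.
B now also ready, so the ready set is {B, D}; B has the earlier label → B.
D and F are both available; D has the earlier label → D.
H now also ready, so the ready set is {F, H}; F has the earlier label → F.
Ready: E and H. E has the earlier label → E.
That leaves H as the only ready step → H.
That leaves G as the only ready step → G.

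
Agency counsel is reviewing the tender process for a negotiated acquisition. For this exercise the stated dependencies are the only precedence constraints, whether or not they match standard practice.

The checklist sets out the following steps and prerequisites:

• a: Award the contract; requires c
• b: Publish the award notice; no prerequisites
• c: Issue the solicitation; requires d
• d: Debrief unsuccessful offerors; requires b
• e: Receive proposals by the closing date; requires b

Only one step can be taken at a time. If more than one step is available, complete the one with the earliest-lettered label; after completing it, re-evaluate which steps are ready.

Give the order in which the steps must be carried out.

b, d, c, a, e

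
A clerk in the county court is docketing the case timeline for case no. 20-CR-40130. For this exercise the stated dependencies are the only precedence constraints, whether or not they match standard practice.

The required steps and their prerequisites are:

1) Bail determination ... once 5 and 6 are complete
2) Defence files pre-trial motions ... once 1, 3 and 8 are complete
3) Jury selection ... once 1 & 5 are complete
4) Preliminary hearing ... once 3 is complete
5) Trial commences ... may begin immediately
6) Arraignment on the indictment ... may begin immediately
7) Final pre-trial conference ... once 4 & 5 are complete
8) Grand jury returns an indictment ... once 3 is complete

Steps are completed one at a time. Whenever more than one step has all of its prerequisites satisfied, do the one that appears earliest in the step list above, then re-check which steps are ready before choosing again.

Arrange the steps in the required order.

5 and 6 have no prerequisites; 5 is listed earlier, so 5 is first.
6 is the only step now ready → 6.
That leaves 1 as the only ready step → 1.
3 needed 1 and 5, now all done → 3.
Ready: 4 and 8. 4 is listed earlier → 4.
7 now also ready, so the ready set is {7, 8}; 7 is listed earlier → 7.
8 needed 3, now all done → 8.
Next only 2 has its prerequisites met → 2.

5, 6, 1, 3, 4, 7, 8, 2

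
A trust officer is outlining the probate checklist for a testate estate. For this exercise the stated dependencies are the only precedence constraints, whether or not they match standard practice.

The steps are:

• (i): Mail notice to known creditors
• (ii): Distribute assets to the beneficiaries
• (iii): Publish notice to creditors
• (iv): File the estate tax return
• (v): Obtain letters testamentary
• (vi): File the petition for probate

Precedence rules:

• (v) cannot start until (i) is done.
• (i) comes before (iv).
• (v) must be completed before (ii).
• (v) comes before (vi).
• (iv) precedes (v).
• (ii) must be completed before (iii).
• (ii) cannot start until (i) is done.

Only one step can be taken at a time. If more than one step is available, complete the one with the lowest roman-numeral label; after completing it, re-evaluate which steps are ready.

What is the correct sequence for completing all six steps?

(i) has no prerequisites → (i) first.
That leaves (iv) as the only ready step → (iv).
(v) is the only step now ready → (v).
Now (ii) and (vi) have their prerequisites met. (ii) has the earlier label, so (ii) next.
(iii) now also ready, so the ready set is {(iii), (vi)}; (iii) has the earlier label → (iii).
Next only (vi) has its prerequisites met → (vi).

(i), (iv), (v), (ii), (iii), (vi)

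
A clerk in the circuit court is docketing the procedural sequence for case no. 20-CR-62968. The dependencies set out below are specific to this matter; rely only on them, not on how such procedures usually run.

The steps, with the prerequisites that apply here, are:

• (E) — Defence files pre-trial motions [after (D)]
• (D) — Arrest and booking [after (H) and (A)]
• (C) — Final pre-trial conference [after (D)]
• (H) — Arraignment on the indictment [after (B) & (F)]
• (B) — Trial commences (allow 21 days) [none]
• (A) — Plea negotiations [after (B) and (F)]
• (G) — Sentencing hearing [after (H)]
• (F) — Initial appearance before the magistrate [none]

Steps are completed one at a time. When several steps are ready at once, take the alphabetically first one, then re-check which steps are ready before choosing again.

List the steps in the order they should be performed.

(B) and (F) have no prerequisites; (B) has the earlier label, so (B) is first.
That leaves (F) as the only ready step → (F).
(A) and (H) are both available; (A) has the earlier label → (A).
(H) needed (B) and (F), now all done → (H).
(D) and (G) are both available; (D) has the earlier label → (D).
(C) and (E) now also ready, so the ready set is {(C), (E), (G)}; (C) has the earlier label → (C).
(E) and (G) are both available; (E) has the earlier label → (E).
(G) needed (H), now all done → (G).

(B) → (F) → (A) → (H) → (D) → (C) → (E) → (G)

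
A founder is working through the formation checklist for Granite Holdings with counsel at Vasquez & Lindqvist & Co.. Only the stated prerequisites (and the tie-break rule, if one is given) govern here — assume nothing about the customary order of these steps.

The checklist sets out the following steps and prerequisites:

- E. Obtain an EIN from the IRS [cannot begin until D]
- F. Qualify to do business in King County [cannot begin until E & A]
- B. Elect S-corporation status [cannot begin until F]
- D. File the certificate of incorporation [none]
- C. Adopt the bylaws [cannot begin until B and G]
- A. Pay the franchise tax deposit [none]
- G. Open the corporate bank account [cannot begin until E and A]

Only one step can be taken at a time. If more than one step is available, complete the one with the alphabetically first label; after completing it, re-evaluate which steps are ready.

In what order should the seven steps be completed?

A D E F B G C

A and D have no prerequisites; A has the earlier label, so A is first.
That leaves D as the only ready step → D.
E is the only step now ready → E.
Now F and G have their prerequisites met. F has the earlier label, so F next.
B now also ready, so the ready set is {B, G}; B has the earlier label → B.
G needed A and E, now all done → G.
Next only C has its prerequisites met → C.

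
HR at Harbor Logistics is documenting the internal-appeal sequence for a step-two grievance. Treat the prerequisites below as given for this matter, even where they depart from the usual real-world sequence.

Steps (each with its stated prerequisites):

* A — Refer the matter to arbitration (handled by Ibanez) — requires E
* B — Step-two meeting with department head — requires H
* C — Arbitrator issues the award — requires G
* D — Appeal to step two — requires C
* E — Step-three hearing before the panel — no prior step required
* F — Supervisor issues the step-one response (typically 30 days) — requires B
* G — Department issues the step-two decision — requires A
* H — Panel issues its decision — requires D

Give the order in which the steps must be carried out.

E A G C D H B F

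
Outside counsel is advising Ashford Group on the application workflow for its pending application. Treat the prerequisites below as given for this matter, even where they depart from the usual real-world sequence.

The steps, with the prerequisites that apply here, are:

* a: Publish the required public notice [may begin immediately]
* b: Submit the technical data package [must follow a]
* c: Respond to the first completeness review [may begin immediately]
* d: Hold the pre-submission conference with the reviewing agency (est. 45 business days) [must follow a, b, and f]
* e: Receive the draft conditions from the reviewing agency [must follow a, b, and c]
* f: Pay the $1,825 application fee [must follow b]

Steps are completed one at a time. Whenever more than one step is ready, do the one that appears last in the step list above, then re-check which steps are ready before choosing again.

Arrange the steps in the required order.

Nothing is required for c and a. c is listed later → c first.
That leaves a as the only ready step → a.
b needed a, now all done → b.
f and e are both available; f is listed later → f.
Now e and d have their prerequisites met. e is listed later, so e next.
d needed f, b and a, now all done → d.

c, a, b, f, e, d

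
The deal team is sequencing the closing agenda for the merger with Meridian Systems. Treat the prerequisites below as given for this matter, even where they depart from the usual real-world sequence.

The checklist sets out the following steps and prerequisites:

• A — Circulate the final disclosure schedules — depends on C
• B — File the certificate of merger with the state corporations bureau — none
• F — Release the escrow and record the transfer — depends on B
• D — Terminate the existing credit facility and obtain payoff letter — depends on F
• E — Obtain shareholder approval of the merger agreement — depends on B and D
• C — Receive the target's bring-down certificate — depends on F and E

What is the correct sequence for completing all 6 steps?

B, F, D, E, C, A

B has no prerequisites → B first.
F is the only step now ready → F.
That leaves D as the only ready step → D.
Next only E has its prerequisites met → E.
C is the only step now ready → C.
Next only A has its prerequisites met → A.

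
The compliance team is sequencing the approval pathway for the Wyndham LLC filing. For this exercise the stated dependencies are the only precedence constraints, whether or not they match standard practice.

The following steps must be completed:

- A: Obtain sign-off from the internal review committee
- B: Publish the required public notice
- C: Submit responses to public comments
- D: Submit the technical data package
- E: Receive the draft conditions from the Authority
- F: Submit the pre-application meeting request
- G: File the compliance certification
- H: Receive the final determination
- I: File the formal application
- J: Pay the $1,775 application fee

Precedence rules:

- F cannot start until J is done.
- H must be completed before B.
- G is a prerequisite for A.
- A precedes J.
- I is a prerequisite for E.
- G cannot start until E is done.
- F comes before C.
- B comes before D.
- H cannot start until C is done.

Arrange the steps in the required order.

I → E → G → A → J → F → C → H → B → D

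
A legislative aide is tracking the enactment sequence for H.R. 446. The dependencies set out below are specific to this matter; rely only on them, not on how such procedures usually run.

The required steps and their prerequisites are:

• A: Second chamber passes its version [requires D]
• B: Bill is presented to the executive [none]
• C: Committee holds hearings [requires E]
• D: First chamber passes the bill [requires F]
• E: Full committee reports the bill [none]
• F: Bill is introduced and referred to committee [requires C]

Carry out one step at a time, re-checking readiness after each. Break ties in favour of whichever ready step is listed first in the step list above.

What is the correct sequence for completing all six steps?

Nothing is required for B and E. B is listed earlier → B first.
That leaves E as the only ready step → E.
C needed E, now all done → C.
F needed C, now all done → F.
D is the only step now ready → D.
Next only A has its prerequisites met → A.

B, E, C, F, D, A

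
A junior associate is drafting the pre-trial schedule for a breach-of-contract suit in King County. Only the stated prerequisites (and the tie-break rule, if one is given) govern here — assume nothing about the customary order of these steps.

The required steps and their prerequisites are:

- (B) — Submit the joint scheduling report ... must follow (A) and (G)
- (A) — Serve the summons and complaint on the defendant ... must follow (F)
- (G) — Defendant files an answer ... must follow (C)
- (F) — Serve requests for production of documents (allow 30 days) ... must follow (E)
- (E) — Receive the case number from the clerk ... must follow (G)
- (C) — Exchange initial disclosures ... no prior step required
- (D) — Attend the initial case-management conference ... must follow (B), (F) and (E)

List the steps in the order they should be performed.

(C), (G), (E), (F), (A), (B), (D)

(C) is the only step with nothing outstanding, so it goes first.
Next only (G) has its prerequisites met → (G).
(E) needed (G), now all done → (E).
(F) needed (E), now all done → (F).
(A) needed (F), now all done → (A).
(B) needed (A) and (G), now all done → (B).
(D) is the only step now ready → (D).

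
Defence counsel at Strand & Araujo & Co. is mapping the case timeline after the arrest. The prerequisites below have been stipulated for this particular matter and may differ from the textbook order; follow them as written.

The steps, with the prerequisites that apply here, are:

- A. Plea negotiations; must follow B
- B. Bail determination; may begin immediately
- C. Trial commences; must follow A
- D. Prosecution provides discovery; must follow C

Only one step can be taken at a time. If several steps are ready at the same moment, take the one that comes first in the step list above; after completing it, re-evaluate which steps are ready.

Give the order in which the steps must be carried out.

B A C D

Only B has no prerequisites, so it is first.
Next only A has its prerequisites met → A.
C needed A, now all done → C.
Next only D has its prerequisites met → D.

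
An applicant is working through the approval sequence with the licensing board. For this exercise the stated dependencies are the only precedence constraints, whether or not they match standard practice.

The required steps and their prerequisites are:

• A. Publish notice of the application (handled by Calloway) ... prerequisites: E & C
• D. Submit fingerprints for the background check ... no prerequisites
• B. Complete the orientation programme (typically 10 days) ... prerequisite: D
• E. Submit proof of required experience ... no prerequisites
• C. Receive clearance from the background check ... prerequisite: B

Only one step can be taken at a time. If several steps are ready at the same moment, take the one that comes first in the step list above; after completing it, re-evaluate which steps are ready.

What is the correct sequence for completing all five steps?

Nothing is required for D and E. D is listed earlier → D first.
Now B and E have their prerequisites met. B is listed earlier, so B next.
E and C are both available; E is listed earlier → E.
That leaves C as the only ready step → C.
A needed E and C, now all done → A.

D B E C A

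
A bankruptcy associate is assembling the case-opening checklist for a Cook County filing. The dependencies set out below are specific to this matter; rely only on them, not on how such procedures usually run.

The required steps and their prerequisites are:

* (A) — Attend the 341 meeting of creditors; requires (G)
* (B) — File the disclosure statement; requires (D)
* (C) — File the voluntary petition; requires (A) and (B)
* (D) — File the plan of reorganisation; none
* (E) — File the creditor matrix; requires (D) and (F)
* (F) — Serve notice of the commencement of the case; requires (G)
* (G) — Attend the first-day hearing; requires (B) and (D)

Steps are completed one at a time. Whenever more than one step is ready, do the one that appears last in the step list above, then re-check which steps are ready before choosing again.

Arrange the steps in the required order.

(D) is the only step with nothing outstanding, so it goes first.
Next only (B) has its prerequisites met → (B).
(G) needed (D) and (B), now all done → (G).
(F) and (A) are both available; (F) is listed later → (F).
(E) now also ready, so the ready set is {(E), (A)}; (E) is listed later → (E).
That leaves (A) as the only ready step → (A).
(C) is the only step now ready → (C).

(D), (B), (G), (F), (E), (A), (C)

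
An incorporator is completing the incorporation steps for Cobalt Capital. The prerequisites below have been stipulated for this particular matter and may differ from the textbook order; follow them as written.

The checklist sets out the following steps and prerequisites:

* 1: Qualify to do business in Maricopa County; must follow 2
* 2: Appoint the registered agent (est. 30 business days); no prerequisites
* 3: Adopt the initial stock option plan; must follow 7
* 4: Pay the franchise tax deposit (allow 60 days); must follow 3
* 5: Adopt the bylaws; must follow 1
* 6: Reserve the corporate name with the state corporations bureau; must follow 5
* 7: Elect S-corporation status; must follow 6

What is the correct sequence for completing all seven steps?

2 → 1 → 5 → 6 → 7 → 3 → 4

Only 2 has no prerequisites, so it is first.
1 needed 2, now all done → 1.
That leaves 5 as the only ready step → 5.
That leaves 6 as the only ready step → 6.
7 needed 6, now all done → 7.
That leaves 3 as the only ready step → 3.
Next only 4 has its prerequisites met → 4.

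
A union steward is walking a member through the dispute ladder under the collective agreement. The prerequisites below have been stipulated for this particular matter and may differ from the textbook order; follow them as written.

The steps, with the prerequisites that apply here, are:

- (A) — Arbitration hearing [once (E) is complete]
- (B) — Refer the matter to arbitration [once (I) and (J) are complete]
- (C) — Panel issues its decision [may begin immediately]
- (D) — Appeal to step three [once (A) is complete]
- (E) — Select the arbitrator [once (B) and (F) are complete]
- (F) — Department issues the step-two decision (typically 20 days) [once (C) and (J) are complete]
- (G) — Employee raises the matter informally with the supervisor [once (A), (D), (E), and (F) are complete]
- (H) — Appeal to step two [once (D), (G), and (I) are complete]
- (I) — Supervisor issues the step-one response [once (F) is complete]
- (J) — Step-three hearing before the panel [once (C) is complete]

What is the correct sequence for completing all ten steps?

(C) → (J) → (F) → (I) → (B) → (E) → (A) → (D) → (G) → (H)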